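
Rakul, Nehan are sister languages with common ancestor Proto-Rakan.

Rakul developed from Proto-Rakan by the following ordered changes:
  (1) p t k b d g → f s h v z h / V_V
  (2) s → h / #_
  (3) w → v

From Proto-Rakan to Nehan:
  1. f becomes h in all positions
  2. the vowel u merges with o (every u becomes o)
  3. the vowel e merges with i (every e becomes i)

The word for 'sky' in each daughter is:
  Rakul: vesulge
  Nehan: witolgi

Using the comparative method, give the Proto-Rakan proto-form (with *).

*wetulge

Position 7: Rakul has e, Nehan has i. Rakul preserves e here (none of its changes turn any other segment into e), so the proto-segment is *e.
Position 4: Rakul has u, Nehan has o. Rakul preserves u here (none of its changes turn any other segment into u), so the proto-segment is *u.
Verify the candidate proto-form against each daughter:
Rakul: start from *wetulge.
  rule 1 (intervocalic lenition): wetulge → wesulge
  rule 2: no change — wesulge
  rule 3 (unconditioned shift): wesulge → vesulge
  ⇒ Rakul vesulge
Nehan: *wetulge
  wetulge (rule 1 does not apply)
  wetulge → wetolge   [vowel merger]
  wetolge → witolgi   [vowel merger]
  giving Nehan witolgi.
*wetulge is the unique common source.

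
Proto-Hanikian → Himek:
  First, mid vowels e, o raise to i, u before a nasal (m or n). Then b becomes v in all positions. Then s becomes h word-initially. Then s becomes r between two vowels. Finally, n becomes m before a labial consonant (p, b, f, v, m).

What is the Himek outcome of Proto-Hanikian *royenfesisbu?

Himek: *royenfesisbu
  royenfesisbu → royinfesisbu   [pre-nasal raising]
  royinfesisbu → royinfesisvu   [unconditioned shift]
  royinfesisvu (rule 3 does not apply)
  royinfesisvu → royinferisvu   [rhotacism]
  royinferisvu → royimferisvu   [nasal place assimilation]
  giving Himek royimferisvu.

royimferisvu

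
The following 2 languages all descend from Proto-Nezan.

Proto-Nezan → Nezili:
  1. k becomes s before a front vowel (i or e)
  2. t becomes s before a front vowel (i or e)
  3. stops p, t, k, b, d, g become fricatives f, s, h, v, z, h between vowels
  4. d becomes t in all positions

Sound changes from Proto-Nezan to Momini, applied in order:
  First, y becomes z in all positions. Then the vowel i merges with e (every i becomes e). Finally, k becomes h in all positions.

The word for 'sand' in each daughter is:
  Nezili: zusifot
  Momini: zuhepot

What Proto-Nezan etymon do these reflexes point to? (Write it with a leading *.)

Position 3: Nezili has s, Momini has h. Taking the neighbouring segments as reconstructed: Nezili s could go back to *t or *k or *s; Momini h could go back to *k or *h — the one source consistent with every daughter is *k.
Position 4: Nezili has i, Momini has e. Nezili preserves i here (none of its changes turn any other segment into i), so the proto-segment is *i.
Verify the candidate proto-form against each daughter:
Nezili: *zukipot > zusipot > zusifot  (by palatalisation, intervocalic lenition)
Momini: *zukipot
  zukipot (rule 1 does not apply)
  zukipot → zukepot   [vowel merger]
  zukepot → zuhepot   [unconditioned shift]
  giving Momini zuhepot.
No other proto-form is consistent with every reflex, so the reconstruction is *zukipot.

*zukipot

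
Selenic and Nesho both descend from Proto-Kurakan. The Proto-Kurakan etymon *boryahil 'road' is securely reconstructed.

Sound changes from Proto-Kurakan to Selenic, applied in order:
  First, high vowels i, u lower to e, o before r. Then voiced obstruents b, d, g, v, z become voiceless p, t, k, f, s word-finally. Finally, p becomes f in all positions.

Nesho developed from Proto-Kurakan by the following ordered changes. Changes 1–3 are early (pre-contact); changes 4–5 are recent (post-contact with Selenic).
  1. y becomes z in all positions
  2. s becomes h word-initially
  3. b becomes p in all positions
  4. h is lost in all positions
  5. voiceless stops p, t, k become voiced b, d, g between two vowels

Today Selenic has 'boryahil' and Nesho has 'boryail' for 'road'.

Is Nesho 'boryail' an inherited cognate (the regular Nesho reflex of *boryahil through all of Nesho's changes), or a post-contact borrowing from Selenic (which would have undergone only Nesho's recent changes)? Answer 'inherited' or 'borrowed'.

borrowed

If inherited, *boryahil would pass through all of Nesho's changes:
Nesho: *boryahil > borzahil > porzahil > porzail  (by unconditioned shift, unconditioned shift, h-loss)
If borrowed from Selenic 'boryahil' after the early changes, it would undergo only the recent ones:
  rule 4 (h-loss): boryahil → boryail
  rule 5 (intervocalic voicing): no change (boryail)
  ⇒ as a loan: boryail
Nesho 'boryail' matches the loan outcome 'boryail', not the inherited 'porzail' — it skipped the early Nesho changes, so it was borrowed from Selenic.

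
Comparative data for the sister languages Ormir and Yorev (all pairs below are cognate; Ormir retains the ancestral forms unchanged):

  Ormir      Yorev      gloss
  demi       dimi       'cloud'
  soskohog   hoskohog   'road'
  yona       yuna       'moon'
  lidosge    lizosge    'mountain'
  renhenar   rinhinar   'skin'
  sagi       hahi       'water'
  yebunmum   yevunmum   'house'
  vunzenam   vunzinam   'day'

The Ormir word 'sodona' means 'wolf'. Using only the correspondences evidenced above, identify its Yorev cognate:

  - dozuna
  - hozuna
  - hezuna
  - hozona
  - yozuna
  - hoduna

soskohog ~ hoskohog — Ormir s corresponds to Yorev h word-initially before a back vowel.
lidosge ~ lizosge — Ormir d corresponds to Yorev z between vowels (before a back vowel).
yona ~ yuna — Ormir o corresponds to Yorev u after a consonant, before a nasal.
Applying these to Ormir 'sodona':
  sodona → hodona   (s→h word-initially before a back vowel)
  hodona → hozona   (d→z between vowels (before a back vowel))
  hozona → hozuna   (o→u after a consonant, before a nasal)
So the Yorev cognate is 'hozuna'.

hozuna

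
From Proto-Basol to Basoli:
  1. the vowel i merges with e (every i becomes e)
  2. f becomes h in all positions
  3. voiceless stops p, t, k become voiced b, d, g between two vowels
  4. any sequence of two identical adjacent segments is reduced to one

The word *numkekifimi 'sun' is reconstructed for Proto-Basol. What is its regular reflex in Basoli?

Basoli: *numkekifimi
  numkekifimi → numkekefeme   [vowel merger]
  numkekefeme → numkekeheme   [unconditioned shift]
  numkekeheme → numkegeheme   [intervocalic voicing]
  numkegeheme (rule 4 does not apply)
  giving Basoli numkegeheme.

numkegeheme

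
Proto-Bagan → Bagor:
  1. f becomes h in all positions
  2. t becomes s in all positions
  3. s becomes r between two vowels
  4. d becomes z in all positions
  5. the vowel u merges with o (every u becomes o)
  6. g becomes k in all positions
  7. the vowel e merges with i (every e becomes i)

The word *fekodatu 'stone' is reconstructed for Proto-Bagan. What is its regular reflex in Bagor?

Bagor: start from *fekodatu.
  rule 1 (unconditioned shift): fekodatu → hekodatu
  rule 2 (unconditioned shift): hekodatu → hekodasu
  rule 3 (rhotacism): hekodasu → hekodaru
  rule 4 (unconditioned shift): hekodaru → hekozaru
  rule 5 (vowel merger): hekozaru → hekozaro
  rule 6: no change — hekozaro
  rule 7 (vowel merger): hekozaro → hikozaro
  ⇒ Bagor hikozaro

hikozaro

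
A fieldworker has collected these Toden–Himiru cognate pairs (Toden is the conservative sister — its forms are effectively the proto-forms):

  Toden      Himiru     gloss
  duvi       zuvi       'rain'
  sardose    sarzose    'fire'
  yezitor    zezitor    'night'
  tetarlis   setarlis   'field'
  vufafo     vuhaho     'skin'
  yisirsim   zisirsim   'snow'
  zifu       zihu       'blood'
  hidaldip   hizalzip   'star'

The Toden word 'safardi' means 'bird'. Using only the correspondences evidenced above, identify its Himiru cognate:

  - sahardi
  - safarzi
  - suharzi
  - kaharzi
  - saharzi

saharzi

vufafo ~ vuhaho — Toden f corresponds to Himiru h between vowels (before a back vowel).
hidaldip ~ hizalzip — Toden d corresponds to Himiru z after a consonant, before a front vowel.
Applying these to Toden 'safardi':
  safardi → sahardi   (f→h between vowels (before a back vowel))
  sahardi → saharzi   (d→z after a consonant, before a front vowel)
So the Himiru cognate is 'saharzi'.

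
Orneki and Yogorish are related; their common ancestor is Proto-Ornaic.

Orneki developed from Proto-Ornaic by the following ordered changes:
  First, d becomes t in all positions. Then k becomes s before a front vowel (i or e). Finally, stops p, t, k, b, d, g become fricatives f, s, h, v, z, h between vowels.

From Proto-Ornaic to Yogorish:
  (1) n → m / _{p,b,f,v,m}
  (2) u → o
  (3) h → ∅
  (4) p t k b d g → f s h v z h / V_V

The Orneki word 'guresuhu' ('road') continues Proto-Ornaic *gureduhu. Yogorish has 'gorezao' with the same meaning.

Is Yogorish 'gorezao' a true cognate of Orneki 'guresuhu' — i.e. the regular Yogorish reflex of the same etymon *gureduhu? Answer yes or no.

Derive the expected Yogorish reflex of *gureduhu:
Yogorish: *gureduhu
  gureduhu (rule 1 does not apply)
  gureduhu → goredoho   [vowel merger]
  goredoho → goredoo   [h-loss]
  goredoo → gorezoo   [intervocalic lenition]
  giving Yogorish gorezoo.
The regular Yogorish reflex would be 'gorezoo', but the attested form is 'gorezao'. The correspondence is irregular, so they are not cognates (the Yogorish form has a different source).

no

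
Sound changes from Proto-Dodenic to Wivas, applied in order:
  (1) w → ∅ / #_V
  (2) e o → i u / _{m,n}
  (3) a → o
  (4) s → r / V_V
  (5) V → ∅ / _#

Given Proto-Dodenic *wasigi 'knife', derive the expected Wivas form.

Wivas: *wasigi
  wasigi → asigi   [glide loss]
  asigi (rule 2 does not apply)
  asigi → osigi   [vowel merger]
  osigi → origi   [rhotacism]
  origi → orig   [apocope]
  giving Wivas orig.

orig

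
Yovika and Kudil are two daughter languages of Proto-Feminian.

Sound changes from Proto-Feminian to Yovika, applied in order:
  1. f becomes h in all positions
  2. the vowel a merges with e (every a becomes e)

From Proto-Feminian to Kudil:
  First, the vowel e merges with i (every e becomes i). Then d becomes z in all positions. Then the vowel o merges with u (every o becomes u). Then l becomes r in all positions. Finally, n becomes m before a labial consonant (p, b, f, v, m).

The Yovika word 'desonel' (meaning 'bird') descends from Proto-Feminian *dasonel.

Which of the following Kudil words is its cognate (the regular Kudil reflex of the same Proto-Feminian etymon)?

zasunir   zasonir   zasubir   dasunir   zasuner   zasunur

zasunir

Kudil: *dasonel > dasonil > zasonil > zasunil > zasunir  (by vowel merger, unconditioned shift, vowel merger, unconditioned shift)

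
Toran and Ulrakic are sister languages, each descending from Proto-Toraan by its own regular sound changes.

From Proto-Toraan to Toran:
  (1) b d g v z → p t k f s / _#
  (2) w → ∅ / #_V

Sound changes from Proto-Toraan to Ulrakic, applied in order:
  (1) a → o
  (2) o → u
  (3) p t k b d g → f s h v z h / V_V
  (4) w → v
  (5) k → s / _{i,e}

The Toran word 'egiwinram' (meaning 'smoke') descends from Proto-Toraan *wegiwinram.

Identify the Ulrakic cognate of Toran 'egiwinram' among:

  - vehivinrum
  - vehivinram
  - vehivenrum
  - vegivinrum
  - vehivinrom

vehivinrum

Ulrakic: start from *wegiwinram.
  rule 1 (vowel merger): wegiwinram → wegiwinrom
  rule 2 (vowel merger): wegiwinrom → wegiwinrum
  rule 3 (intervocalic lenition): wegiwinrum → wehiwinrum
  rule 4 (unconditioned shift): wehiwinrum → vehivinrum
  rule 5: no change — vehivinrum
  ⇒ Ulrakic vehivinrum
The other candidates each miss or misapply at least one Ulrakic change.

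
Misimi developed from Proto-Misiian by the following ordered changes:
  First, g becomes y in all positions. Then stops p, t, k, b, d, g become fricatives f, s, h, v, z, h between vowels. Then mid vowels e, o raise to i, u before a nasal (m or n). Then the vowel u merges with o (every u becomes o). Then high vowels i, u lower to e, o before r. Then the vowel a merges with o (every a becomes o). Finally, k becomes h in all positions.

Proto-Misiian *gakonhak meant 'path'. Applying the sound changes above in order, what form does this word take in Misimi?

yohonhoh

Misimi: *gakonhak
  gakonhak → yakonhak   [unconditioned shift]
  yakonhak → yahonhak   [intervocalic lenition]
  yahonhak → yahunhak   [pre-nasal raising]
  yahunhak → yahonhak   [vowel merger]
  yahonhak (rule 5 does not apply)
  yahonhak → yohonhok   [vowel merger]
  yohonhok → yohonhoh   [unconditioned shift]
  giving Misimi yohonhoh.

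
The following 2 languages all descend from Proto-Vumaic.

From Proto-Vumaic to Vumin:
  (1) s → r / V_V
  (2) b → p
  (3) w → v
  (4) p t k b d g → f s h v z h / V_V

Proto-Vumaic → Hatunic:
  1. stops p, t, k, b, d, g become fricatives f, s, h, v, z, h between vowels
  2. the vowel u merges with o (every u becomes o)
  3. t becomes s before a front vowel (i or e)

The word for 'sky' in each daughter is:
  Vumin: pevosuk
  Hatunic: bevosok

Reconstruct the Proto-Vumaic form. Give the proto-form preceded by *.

*bevotuk

Position 1: Vumin has p, Hatunic has b. Hatunic preserves b here (none of its changes turn any other segment into b), so the proto-segment is *b.
Position 6: Vumin has u, Hatunic has o. Vumin preserves u here (none of its changes turn any other segment into u), so the proto-segment is *u.
Position 5: Vumin has s, Hatunic has s. Taking the neighbouring segments as reconstructed: Vumin s can only go back to *t; Hatunic s could go back to *t or *s — the one source consistent with every daughter is *t.
Verify the candidate proto-form against each daughter:
Vumin: *bevotuk > pevotuk > pevosuk  (by unconditioned shift, intervocalic lenition)
Hatunic: start from *bevotuk.
  rule 1 (intervocalic lenition): bevotuk → bevosuk
  rule 2 (vowel merger): bevosuk → bevosok
  rule 3: no change — bevosok
  ⇒ Hatunic bevosok
Only *bevotuk yields all of Vumin pevosuk, Hatunic bevosok.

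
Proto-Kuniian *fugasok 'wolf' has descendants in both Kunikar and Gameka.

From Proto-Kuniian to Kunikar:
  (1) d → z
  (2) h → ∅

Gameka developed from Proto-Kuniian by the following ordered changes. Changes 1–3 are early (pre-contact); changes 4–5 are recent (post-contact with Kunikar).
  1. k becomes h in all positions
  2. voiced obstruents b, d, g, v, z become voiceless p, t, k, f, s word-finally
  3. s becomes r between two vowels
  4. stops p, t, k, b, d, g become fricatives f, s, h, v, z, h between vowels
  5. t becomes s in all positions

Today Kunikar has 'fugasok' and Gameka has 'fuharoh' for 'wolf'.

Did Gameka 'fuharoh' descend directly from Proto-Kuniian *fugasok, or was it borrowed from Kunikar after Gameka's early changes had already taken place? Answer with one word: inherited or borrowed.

inherited

If inherited, *fugasok would pass through all of Gameka's changes:
Gameka: *fugasok > fugasoh > fugaroh > fuharoh  (by unconditioned shift, rhotacism, intervocalic lenition)
If borrowed from Kunikar 'fugasok' after the early changes, it would undergo only the recent ones:
  rule 4 (intervocalic lenition): fugasok → fuhasok
  rule 5 (unconditioned shift): no change (fuhasok)
  ⇒ as a loan: fuhasok
Gameka 'fuharoh' matches the inherited outcome exactly, so it is an inherited cognate, not a loan.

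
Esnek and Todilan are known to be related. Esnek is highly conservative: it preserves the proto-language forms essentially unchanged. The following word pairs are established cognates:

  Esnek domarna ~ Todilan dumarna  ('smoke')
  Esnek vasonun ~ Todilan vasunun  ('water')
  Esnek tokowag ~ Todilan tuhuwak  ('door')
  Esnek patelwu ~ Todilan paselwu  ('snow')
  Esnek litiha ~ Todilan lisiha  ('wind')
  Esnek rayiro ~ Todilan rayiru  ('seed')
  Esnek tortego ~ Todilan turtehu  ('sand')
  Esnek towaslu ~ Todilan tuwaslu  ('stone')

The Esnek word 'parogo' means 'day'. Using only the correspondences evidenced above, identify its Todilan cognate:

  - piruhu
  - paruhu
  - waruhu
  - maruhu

paruhu

tokowag ~ tuhuwak, towaslu ~ tuwaslu — Esnek o corresponds to Todilan u after a consonant, before a consonant other than r, m, n, p, b, f, v.
tortego ~ turtehu — Esnek g corresponds to Todilan h between vowels (before a back vowel).
rayiro ~ rayiru, tortego ~ turtehu — Esnek o corresponds to Todilan u word-finally.
Applying these to Esnek 'parogo':
  parogo → parugo   (o→u after a consonant, before a consonant other than r, m, n, p, b, f, v)
  parugo → paruho   (g→h between vowels (before a back vowel))
  paruho → paruhu   (o→u word-finally)
So the Todilan cognate is 'paruhu'.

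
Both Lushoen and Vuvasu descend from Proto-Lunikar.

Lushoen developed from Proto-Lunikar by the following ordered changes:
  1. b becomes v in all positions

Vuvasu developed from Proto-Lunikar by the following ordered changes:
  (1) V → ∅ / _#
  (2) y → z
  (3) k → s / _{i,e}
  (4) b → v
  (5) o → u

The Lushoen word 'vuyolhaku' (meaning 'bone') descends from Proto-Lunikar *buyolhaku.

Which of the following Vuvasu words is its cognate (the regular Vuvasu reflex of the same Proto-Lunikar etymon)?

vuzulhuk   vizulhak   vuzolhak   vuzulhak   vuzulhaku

vuzulhak

Vuvasu: *buyolhaku > buyolhak > buzolhak > vuzolhak > vuzulhak  (by apocope, unconditioned shift, unconditioned shift, vowel merger)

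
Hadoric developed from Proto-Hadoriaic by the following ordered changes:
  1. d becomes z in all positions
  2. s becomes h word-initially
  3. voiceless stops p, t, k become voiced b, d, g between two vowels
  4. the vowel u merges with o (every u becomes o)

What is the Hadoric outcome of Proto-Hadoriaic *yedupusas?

Hadoric: start from *yedupusas.
  rule 1 (unconditioned shift): yedupusas → yezupusas
  rule 2: no change — yezupusas
  rule 3 (intervocalic voicing): yezupusas → yezubusas
  rule 4 (vowel merger): yezubusas → yezobosas
  ⇒ Hadoric yezobosas

yezobosas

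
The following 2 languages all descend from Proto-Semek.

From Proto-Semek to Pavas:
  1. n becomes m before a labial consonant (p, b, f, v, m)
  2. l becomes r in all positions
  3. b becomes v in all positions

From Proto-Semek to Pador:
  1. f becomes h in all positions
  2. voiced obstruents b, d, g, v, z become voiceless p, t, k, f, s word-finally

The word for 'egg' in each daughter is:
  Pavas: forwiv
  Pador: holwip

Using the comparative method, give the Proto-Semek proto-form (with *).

*folwib

Position 3: Pavas has r, Pador has l. Pador preserves l here (none of its changes turn any other segment into l), so the proto-segment is *l.
Position 6: Pavas has v, Pador has p. Taking the neighbouring segments as reconstructed: Pavas v could go back to *b or *v; Pador p could go back to *p or *b — the one source consistent with every daughter is *b.
Position 1: Pavas has f, Pador has h. Pavas preserves f here (none of its changes turn any other segment into f), so the proto-segment is *f.
Verify the candidate proto-form against each daughter:
Pavas: start from *folwib.
  rule 1: no change — folwib
  rule 2 (unconditioned shift): folwib → forwib
  rule 3 (unconditioned shift): forwib → forwiv
  ⇒ Pavas forwiv
Pador: start from *folwib.
  rule 1 (unconditioned shift): folwib → holwib
  rule 2 (final devoicing): holwib → holwip
  ⇒ Pador holwip
*folwib is the unique common source.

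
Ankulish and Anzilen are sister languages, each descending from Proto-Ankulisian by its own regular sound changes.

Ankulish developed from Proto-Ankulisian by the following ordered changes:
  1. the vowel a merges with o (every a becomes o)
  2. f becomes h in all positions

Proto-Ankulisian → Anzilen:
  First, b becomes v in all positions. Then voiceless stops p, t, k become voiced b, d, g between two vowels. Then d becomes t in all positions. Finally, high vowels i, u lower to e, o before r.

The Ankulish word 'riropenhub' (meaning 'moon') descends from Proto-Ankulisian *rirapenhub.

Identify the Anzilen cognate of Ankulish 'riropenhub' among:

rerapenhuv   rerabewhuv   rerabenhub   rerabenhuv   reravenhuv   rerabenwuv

rerabenhuv

Anzilen: *rirapenhub
  rirapenhub → rirapenhuv   [unconditioned shift]
  rirapenhuv → rirabenhuv   [intervocalic voicing]
  rirabenhuv (rule 3 does not apply)
  rirabenhuv → rerabenhuv   [pre-rhotic lowering]
  giving Anzilen rerabenhuv.
Among the options, 'rerabenhuv' alone shows every Anzilen change applied in order.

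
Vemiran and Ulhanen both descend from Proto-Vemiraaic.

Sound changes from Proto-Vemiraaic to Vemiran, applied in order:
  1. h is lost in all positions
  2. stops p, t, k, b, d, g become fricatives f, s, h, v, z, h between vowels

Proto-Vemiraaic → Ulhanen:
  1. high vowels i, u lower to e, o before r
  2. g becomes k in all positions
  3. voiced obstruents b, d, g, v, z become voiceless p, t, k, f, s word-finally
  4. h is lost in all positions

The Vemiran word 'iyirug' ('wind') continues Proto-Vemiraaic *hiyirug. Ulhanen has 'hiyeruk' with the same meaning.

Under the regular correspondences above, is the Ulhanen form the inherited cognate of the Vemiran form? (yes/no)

no

Derive the expected Ulhanen reflex of *hiyirug:
Ulhanen: start from *hiyirug.
  rule 1 (pre-rhotic lowering): hiyirug → hiyerug
  rule 2 (unconditioned shift): hiyerug → hiyeruk
  rule 3: no change — hiyeruk
  rule 4 (h-loss): hiyeruk → iyeruk
  ⇒ Ulhanen iyeruk
The regular Ulhanen reflex would be 'iyeruk', but the attested form is 'hiyeruk'. The correspondence is irregular, so they are not cognates (the Ulhanen form has a different source).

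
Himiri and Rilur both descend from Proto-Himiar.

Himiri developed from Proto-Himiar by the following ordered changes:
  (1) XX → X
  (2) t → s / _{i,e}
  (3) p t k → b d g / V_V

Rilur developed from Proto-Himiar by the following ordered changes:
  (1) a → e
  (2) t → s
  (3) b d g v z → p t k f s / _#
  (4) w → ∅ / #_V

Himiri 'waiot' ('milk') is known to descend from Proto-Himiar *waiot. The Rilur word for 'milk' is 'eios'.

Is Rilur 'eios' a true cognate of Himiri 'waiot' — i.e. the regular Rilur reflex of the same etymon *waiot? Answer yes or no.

Derive the expected Rilur reflex of *waiot:
Rilur: start from *waiot.
  rule 1 (vowel merger): waiot → weiot
  rule 2 (unconditioned shift): weiot → weios
  rule 3: no change — weios
  rule 4 (glide loss): weios → eios
  ⇒ Rilur eios
Rilur 'eios' matches the regular reflex exactly, so the pair is cognate.

yes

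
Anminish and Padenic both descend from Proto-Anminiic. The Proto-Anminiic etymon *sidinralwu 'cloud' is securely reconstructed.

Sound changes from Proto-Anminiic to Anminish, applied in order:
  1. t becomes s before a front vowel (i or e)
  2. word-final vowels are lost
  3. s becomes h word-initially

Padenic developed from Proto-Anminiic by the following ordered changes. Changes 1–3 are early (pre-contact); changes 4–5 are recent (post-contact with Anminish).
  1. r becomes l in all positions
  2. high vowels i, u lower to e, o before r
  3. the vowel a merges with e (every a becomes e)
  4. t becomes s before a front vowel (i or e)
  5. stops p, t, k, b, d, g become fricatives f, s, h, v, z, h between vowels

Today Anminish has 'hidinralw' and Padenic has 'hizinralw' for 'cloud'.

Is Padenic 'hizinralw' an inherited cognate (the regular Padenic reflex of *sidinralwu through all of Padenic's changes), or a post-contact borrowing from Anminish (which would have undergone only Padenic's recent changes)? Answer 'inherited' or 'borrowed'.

borrowed

If inherited, *sidinralwu would pass through all of Padenic's changes:
Padenic: *sidinralwu > sidinlalwu > sidinlelwu > sizinlelwu  (by unconditioned shift, vowel merger, intervocalic lenition)
If borrowed from Anminish 'hidinralw' after the early changes, it would undergo only the recent ones:
  rule 4 (palatalisation): no change (hidinralw)
  rule 5 (intervocalic lenition): hidinralw → hizinralw
  ⇒ as a loan: hizinralw
Padenic 'hizinralw' matches the loan outcome 'hizinralw', not the inherited 'sizinlelwu' — it skipped the early Padenic changes, so it was borrowed from Anminish.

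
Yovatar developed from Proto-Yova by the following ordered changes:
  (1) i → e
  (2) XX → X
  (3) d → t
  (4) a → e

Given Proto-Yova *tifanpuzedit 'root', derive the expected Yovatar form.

tefenpuzetet

Yovatar: *tifanpuzedit
  tifanpuzedit → tefanpuzedet   [vowel merger]
  tefanpuzedet (rule 2 does not apply)
  tefanpuzedet → tefanpuzetet   [unconditioned shift]
  tefanpuzetet → tefenpuzetet   [vowel merger]
  giving Yovatar tefenpuzetet.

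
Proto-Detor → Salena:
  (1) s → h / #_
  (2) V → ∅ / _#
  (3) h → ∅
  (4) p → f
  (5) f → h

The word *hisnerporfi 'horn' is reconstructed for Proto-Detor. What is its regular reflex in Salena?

isnerhorh

Salena: start from *hisnerporfi.
  rule 1: no change — hisnerporfi
  rule 2 (apocope): hisnerporfi → hisnerporf
  rule 3 (h-loss): hisnerporf → isnerporf
  rule 4 (unconditioned shift): isnerporf → isnerforf
  rule 5 (unconditioned shift): isnerforf → isnerhorh
  ⇒ Salena isnerhorh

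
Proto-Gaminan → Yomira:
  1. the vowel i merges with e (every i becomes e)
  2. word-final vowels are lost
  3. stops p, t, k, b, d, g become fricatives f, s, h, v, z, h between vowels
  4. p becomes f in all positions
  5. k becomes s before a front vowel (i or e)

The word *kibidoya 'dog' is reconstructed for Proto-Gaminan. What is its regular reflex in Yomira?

sevezoy

Yomira: start from *kibidoya.
  rule 1 (vowel merger): kibidoya → kebedoya
  rule 2 (apocope): kebedoya → kebedoy
  rule 3 (intervocalic lenition): kebedoy → kevezoy
  rule 4: no change — kevezoy
  rule 5 (palatalisation): kevezoy → sevezoy
  ⇒ Yomira sevezoy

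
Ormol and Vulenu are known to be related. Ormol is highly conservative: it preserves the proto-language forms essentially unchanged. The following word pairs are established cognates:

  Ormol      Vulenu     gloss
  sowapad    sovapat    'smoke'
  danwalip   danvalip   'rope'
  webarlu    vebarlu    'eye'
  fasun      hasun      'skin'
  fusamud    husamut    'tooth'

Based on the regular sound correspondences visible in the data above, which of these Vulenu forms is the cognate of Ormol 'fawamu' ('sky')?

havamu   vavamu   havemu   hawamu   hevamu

havamu

fasun ~ hasun — Ormol f corresponds to Vulenu h word-initially before a back vowel.
sowapad ~ sovapat — Ormol w corresponds to Vulenu v between vowels (before a back vowel).
Applying these to Ormol 'fawamu':
  fawamu → hawamu   (f→h word-initially before a back vowel)
  hawamu → havamu   (w→v between vowels (before a back vowel))
So the Vulenu cognate is 'havamu'.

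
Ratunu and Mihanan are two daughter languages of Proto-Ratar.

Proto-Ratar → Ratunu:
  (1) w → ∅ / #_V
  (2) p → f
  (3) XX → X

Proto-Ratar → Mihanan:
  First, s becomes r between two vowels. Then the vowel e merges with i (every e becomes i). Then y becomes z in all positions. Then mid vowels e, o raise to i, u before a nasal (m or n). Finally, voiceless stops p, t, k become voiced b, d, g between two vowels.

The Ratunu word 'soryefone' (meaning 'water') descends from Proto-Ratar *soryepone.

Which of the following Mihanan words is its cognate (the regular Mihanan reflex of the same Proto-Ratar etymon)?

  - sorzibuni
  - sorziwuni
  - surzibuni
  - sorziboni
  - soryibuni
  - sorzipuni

sorzibuni

Mihanan: *soryepone > soryiponi > sorziponi > sorzipuni > sorzibuni  (by vowel merger, unconditioned shift, pre-nasal raising, intervocalic voicing)
Only 'sorzibuni' matches the regular Mihanan development of *soryepone.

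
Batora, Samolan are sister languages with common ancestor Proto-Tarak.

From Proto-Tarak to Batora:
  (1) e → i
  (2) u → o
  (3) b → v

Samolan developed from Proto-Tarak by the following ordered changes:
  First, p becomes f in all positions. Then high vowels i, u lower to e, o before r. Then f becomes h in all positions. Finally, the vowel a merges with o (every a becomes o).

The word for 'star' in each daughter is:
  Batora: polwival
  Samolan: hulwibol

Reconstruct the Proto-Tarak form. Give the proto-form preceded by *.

Position 1: Batora has p, Samolan has h. Batora preserves p here (none of its changes turn any other segment into p), so the proto-segment is *p.
Position 6: Batora has v, Samolan has b. Samolan preserves b here (none of its changes turn any other segment into b), so the proto-segment is *b.
Position 7: Batora has a, Samolan has o. Batora preserves a here (none of its changes turn any other segment into a), so the proto-segment is *a.
This points to *pulwibal. Verify forward in each daughter:
Batora: *pulwibal > polwibal > polwival  (by vowel merger, unconditioned shift)
Samolan: *pulwibal
  pulwibal → fulwibal   [unconditioned shift]
  fulwibal (rule 2 does not apply)
  fulwibal → hulwibal   [unconditioned shift]
  hulwibal → hulwibol   [vowel merger]
  giving Samolan hulwibol.
No other proto-form is consistent with every reflex, so the reconstruction is *pulwibal.

*pulwibal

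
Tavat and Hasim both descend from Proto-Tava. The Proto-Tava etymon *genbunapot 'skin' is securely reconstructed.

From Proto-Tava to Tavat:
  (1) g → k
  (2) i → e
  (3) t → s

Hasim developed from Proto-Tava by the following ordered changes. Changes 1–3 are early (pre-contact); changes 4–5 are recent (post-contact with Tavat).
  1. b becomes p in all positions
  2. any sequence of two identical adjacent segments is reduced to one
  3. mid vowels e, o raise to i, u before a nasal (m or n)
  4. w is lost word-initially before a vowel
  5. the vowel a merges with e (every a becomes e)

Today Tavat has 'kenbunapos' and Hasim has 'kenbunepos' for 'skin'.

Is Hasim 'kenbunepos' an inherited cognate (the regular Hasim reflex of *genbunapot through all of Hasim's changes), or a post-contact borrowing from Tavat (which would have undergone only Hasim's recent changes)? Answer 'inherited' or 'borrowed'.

borrowed

If inherited, *genbunapot would pass through all of Hasim's changes:
Hasim: start from *genbunapot.
  rule 1 (unconditioned shift): genbunapot → genpunapot
  rule 2: no change — genpunapot
  rule 3 (pre-nasal raising): genpunapot → ginpunapot
  rule 4: no change — ginpunapot
  rule 5 (vowel merger): ginpunapot → ginpunepot
  ⇒ Hasim ginpunepot
If borrowed from Tavat 'kenbunapos' after the early changes, it would undergo only the recent ones:
  rule 4 (glide loss): no change (kenbunapos)
  rule 5 (vowel merger): kenbunapos → kenbunepos
  ⇒ as a loan: kenbunepos
Hasim 'kenbunepos' matches the loan outcome 'kenbunepos', not the inherited 'ginpunepot' — it skipped the early Hasim changes, so it was borrowed from Tavat.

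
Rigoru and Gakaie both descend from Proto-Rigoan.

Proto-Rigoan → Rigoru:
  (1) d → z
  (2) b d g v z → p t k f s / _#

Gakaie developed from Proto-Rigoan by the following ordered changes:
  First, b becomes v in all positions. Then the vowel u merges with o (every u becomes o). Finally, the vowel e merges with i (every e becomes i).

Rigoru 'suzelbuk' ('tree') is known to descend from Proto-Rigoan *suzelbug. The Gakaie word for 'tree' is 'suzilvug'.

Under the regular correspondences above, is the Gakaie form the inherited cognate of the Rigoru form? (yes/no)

no

Derive the expected Gakaie reflex of *suzelbug:
Gakaie: start from *suzelbug.
  rule 1 (unconditioned shift): suzelbug → suzelvug
  rule 2 (vowel merger): suzelvug → sozelvog
  rule 3 (vowel merger): sozelvog → sozilvog
  ⇒ Gakaie sozilvog
The regular Gakaie reflex would be 'sozilvog', but the attested form is 'suzilvug'. The correspondence is irregular, so they are not cognates (the Gakaie form has a different source).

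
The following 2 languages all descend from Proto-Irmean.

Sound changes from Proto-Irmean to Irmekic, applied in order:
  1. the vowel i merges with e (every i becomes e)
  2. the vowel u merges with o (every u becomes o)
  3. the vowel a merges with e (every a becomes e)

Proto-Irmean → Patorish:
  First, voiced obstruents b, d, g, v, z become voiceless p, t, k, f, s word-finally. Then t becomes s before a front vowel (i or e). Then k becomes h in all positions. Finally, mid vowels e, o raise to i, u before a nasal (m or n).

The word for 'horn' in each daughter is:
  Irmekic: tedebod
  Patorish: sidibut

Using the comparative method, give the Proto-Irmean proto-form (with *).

Position 2: Irmekic has e, Patorish has i. Taking the neighbouring segments as reconstructed: Irmekic e could go back to *a or *e or *i; Patorish i can only go back to *i — the one source consistent with every daughter is *i.
Position 7: Irmekic has d, Patorish has t. Irmekic preserves d here (none of its changes turn any other segment into d), so the proto-segment is *d.
Position 4: Irmekic has e, Patorish has i. Taking the neighbouring segments as reconstructed: Irmekic e could go back to *a or *e or *i; Patorish i can only go back to *i — the one source consistent with every daughter is *i.
Continuing position by position gives *tidibud; check it forward:
Irmekic: start from *tidibud.
  rule 1 (vowel merger): tidibud → tedebud
  rule 2 (vowel merger): tedebud → tedebod
  rule 3: no change — tedebod
  ⇒ Irmekic tedebod
Patorish: *tidibud
  tidibud → tidibut   [final devoicing]
  tidibut → sidibut   [palatalisation]
  sidibut (rule 3 does not apply)
  sidibut (rule 4 does not apply)
  giving Patorish sidibut.
No other proto-form is consistent with every reflex, so the reconstruction is *tidibud.

*tidibud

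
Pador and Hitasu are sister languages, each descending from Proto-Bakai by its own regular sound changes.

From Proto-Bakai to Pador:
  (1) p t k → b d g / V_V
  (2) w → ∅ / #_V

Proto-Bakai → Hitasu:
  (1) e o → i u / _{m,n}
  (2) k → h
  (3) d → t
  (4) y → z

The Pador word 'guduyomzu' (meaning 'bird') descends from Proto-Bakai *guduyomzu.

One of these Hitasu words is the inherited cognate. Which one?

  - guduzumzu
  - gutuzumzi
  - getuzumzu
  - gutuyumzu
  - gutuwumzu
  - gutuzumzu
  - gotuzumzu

gutuzumzu

Hitasu: start from *guduyomzu.
  rule 1 (pre-nasal raising): guduyomzu → guduyumzu
  rule 2: no change — guduyumzu
  rule 3 (unconditioned shift): guduyumzu → gutuyumzu
  rule 4 (unconditioned shift): gutuyumzu → gutuzumzu
  ⇒ Hitasu gutuzumzu
The other candidates each miss or misapply at least one Hitasu change.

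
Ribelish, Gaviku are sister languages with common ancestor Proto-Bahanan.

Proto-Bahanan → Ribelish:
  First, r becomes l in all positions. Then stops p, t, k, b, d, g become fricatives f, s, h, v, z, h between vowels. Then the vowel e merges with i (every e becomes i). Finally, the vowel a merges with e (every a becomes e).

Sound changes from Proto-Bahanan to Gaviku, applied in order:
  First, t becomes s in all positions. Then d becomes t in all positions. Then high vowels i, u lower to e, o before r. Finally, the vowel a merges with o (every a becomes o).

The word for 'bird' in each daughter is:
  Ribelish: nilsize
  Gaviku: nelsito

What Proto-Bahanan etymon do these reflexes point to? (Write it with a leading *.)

*nelsida

Position 6: Ribelish has z, Gaviku has t. In Gaviku, t can only continue *d, so the proto-segment is *d.
Position 7: Ribelish has e, Gaviku has o. In Ribelish, e can only continue *a, so the proto-segment is *a.
Verify the candidate proto-form against each daughter:
Ribelish: start from *nelsida.
  rule 1: no change — nelsida
  rule 2 (intervocalic lenition): nelsida → nelsiza
  rule 3 (vowel merger): nelsiza → nilsiza
  rule 4 (vowel merger): nilsiza → nilsize
  ⇒ Ribelish nilsize
Gaviku: start from *nelsida.
  rule 1: no change — nelsida
  rule 2 (unconditioned shift): nelsida → nelsita
  rule 3: no change — nelsita
  rule 4 (vowel merger): nelsita → nelsito
  ⇒ Gaviku nelsito
No other proto-form is consistent with every reflex, so the reconstruction is *nelsida.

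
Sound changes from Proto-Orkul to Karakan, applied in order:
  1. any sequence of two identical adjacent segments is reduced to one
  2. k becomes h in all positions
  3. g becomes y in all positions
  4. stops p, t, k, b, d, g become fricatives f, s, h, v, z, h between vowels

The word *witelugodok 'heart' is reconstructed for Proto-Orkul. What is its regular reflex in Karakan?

Karakan: *witelugodok
  witelugodok (rule 1 does not apply)
  witelugodok → witelugodoh   [unconditioned shift]
  witelugodoh → witeluyodoh   [unconditioned shift]
  witeluyodoh → wiseluyozoh   [intervocalic lenition]
  giving Karakan wiseluyozoh.

wiseluyozoh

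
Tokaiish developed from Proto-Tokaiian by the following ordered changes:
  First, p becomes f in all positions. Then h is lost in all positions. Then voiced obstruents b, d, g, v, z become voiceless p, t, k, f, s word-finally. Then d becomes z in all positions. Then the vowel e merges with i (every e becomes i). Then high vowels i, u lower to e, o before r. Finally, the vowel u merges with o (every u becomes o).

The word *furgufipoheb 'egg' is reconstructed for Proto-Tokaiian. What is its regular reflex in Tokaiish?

forgofifoip

Tokaiish: *furgufipoheb > furgufifoheb > furgufifoeb > furgufifoep > furgufifoip > forgufifoip > forgofifoip  (by unconditioned shift, h-loss, final devoicing, vowel merger, pre-rhotic lowering, vowel merger)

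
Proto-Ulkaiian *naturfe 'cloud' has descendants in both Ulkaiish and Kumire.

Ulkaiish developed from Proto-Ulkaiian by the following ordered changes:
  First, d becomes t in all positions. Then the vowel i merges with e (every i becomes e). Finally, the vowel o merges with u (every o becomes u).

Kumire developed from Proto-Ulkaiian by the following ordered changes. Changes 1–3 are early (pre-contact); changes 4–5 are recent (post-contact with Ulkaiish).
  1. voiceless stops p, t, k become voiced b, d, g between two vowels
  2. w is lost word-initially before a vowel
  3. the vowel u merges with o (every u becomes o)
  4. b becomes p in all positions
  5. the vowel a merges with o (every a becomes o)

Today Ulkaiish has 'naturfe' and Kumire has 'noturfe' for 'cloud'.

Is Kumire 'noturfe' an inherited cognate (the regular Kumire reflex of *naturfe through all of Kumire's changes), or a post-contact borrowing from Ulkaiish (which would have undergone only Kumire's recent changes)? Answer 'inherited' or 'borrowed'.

If inherited, *naturfe would pass through all of Kumire's changes:
Kumire: *naturfe
  naturfe → nadurfe   [intervocalic voicing]
  nadurfe (rule 2 does not apply)
  nadurfe → nadorfe   [vowel merger]
  nadorfe (rule 4 does not apply)
  nadorfe → nodorfe   [vowel merger]
  giving Kumire nodorfe.
If borrowed from Ulkaiish 'naturfe' after the early changes, it would undergo only the recent ones:
  rule 4 (unconditioned shift): no change (naturfe)
  rule 5 (vowel merger): naturfe → noturfe
  ⇒ as a loan: noturfe
Kumire 'noturfe' matches the loan outcome 'noturfe', not the inherited 'nodorfe' — it skipped the early Kumire changes, so it was borrowed from Ulkaiish.

borrowed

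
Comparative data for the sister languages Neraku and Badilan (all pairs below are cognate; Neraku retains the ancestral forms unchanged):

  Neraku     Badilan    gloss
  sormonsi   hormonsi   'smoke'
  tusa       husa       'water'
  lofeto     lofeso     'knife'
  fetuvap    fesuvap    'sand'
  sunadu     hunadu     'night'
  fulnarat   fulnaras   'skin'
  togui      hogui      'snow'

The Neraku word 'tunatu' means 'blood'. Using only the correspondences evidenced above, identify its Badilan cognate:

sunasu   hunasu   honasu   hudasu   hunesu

hunasu

tusa ~ husa — Neraku t corresponds to Badilan h word-initially before a back vowel.
fetuvap ~ fesuvap — Neraku t corresponds to Badilan s between vowels (before a back vowel).
Applying these to Neraku 'tunatu':
  tunatu → hunatu   (t→h word-initially before a back vowel)
  hunatu → hunasu   (t→s between vowels (before a back vowel))
So the Badilan cognate is 'hunasu'.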